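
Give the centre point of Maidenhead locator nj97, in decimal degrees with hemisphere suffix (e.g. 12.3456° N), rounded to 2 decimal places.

7.50° N, 99.00° E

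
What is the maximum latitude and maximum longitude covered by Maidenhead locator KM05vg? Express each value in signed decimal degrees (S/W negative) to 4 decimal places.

35.2917, 21.8333

Field K=10, M=12: +10·20° lon, +12·10° lat → SW at lon 20°, lat 30°.
Square 0, 5: +0·2° lon, +5·1° lat → SW at lon 20°, lat 35°.
Subsquare v=21, g=6: +21·0.0833333° lon, +6·0.0416667° lat → SW at lon 21.75°, lat 35.25°.
Cell spans 0.0833333° lon × 0.0416667° lat. NE corner is SW corner plus one full cell.
latitude 35.2917, longitude 21.8333.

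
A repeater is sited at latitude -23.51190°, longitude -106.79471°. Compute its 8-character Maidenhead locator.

DG66ol47

Add 180° to longitude and 90° to latitude: 73.20529, 66.48810.
Field: 73.20529/20 → 3 → D, 66.48810/10 → 6 → G; chars DG.
Square: 13.20529/2 → 6, 6.48810/1 → 6; chars 66.
Subsquare: 1.20529/0.0833333 → 14 → o, 0.48810/0.0416667 → 11 → l; chars ol.
Extended square: 0.03862/0.00833333 → 4, 0.02977/0.00416667 → 7; chars 47.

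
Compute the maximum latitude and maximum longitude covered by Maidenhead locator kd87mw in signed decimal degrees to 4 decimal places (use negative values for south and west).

-52.0417, 37.0833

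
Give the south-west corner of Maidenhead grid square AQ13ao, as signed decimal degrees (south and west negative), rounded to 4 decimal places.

73.5833, -178.0000

Field A=0, Q=16: +0·20° lon, +16·10° lat → SW at lon -180°, lat 70°.
Square 1, 3: +1·2° lon, +3·1° lat → SW at lon -178°, lat 73°.
Subsquare a=0, o=14: +0·0.0833333° lon, +14·0.0416667° lat → SW at lon -178°, lat 73.5833°.
latitude 73.5833, longitude -178.0000.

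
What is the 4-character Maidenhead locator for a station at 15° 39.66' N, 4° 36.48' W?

IK75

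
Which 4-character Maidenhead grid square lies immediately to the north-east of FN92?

GN03

Longitude square 9; +1 → 10, wraps to 0, carry into field.
Longitude field F = 5; +1 → 6 = G.
Latitude square 2; +1 → 3.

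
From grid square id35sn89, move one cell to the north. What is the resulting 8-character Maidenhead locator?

Latitude extended square 9; +1 → 10, wraps to 0, carry into subsquare.
Latitude subsquare n = 13; +1 → 14 = o.
The longitude characters are unchanged.

ID35so80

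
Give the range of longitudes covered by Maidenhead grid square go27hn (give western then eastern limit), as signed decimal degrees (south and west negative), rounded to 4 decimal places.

-55.4167, -55.3333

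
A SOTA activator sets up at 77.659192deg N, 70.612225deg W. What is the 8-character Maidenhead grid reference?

FQ47qp68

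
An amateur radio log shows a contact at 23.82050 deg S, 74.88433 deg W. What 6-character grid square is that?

Add 180° to longitude and 90° to latitude: 105.1157, 66.1795.
Field: lon ⌊105.1157/20⌋ = 5 → F; lat ⌊66.1795/10⌋ = 6 → G.
Square: lon ⌊5.1157/2⌋ = 2; lat ⌊6.1795/1⌋ = 6.
Subsquare: lon ⌊1.1157/0.0833333⌋ = 13 → n; lat ⌊0.1795/0.0416667⌋ = 4 → e.

FG26ne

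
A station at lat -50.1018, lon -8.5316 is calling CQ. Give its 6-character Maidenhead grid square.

ID59rv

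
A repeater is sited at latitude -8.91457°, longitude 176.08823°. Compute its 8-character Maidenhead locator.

Offset from 180°W / 90°S: lon 356.08823°, lat 81.08543°.
Field: lon ⌊356.08823/20⌋ = 17 → R; lat ⌊81.08543/10⌋ = 8 → I.
Square: lon ⌊16.08823/2⌋ = 8; lat ⌊1.08543/1⌋ = 1.
Subsquare: lon ⌊0.08823/0.0833333⌋ = 1 → b; lat ⌊0.08543/0.0416667⌋ = 2 → c.
Extended square: lon ⌊0.00490/0.00833333⌋ = 0; lat ⌊0.00210/0.00416667⌋ = 0.

RI81bc00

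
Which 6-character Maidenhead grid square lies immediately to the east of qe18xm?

QE28am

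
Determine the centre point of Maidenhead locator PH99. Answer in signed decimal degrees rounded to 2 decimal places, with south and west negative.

Field P=15, H=7: +15·20° lon, +7·10° lat → SW at lon 120°, lat -20°.
Square 9, 9: +9·2° lon, +9·1° lat → SW at lon 138°, lat -11°.
Cell spans 2° lon × 1° lat. Centre is SW corner plus half of each.
latitude -10.50, longitude 139.00.

-10.50, 139.00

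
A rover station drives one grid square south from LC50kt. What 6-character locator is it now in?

LC50ks

Latitude subsquare t = 19; −1 → 18 = s.
The longitude characters are unchanged.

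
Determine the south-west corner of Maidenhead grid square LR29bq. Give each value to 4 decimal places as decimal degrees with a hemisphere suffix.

89.6667° N, 44.0833° E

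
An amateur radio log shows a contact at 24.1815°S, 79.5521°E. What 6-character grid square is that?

MG95st

Offset from 180°W / 90°S: lon 259.5521°, lat 65.8185°.
Field (20°×10°, letters A–R): lon ⌊259.5521/20⌋ = 12 → M; lat ⌊65.8185/10⌋ = 6 → G.
Square (2°×1°, digits 0–9): lon ⌊19.5521/2⌋ = 9; lat ⌊5.8185/1⌋ = 5.
Subsquare (5′×2.5′, letters a–x): lon ⌊1.5521/0.0833333⌋ = 18 → s; lat ⌊0.8185/0.0416667⌋ = 19 → t.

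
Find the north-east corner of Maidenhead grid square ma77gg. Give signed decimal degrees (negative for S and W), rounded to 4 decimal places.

Field M=12, A=0: +12·20° lon, +0·10° lat → SW at lon 60°, lat -90°.
Square 7, 7: +7·2° lon, +7·1° lat → SW at lon 74°, lat -83°.
Subsquare g=6, g=6: +6·0.0833333° lon, +6·0.0416667° lat → SW at lon 74.5°, lat -82.75°.
Cell spans 0.0833333° lon × 0.0416667° lat. NE corner is SW corner plus one full cell.
latitude -82.7083, longitude 74.5833.

-82.7083, 74.5833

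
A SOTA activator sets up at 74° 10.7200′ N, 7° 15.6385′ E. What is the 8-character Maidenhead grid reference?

Add 180° to longitude and 90° to latitude: 187.26064, 164.17867.
Field: 187.26064/20 → 9 → J, 164.17867/10 → 16 → Q; chars JQ.
Square: 7.26064/2 → 3, 4.17867/1 → 4; chars 34.
Subsquare: 1.26064/0.0833333 → 15 → p, 0.17867/0.0416667 → 4 → e; chars pe.
Extended square: 0.01064/0.00833333 → 1, 0.01200/0.00416667 → 2; chars 12.

JQ34pe12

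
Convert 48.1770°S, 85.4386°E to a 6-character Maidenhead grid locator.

NE21rt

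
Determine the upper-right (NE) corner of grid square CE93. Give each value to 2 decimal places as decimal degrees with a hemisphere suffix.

46.00° S, 120.00° W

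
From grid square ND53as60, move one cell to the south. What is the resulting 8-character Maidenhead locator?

ND53ar69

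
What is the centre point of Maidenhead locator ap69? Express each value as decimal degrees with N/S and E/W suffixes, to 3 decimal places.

69.500° N, 167.000° W

Field A=0, P=15: +0·20° lon, +15·10° lat → SW at lon -180°, lat 60°.
Square 6, 9: +6·2° lon, +9·1° lat → SW at lon -168°, lat 69°.
Cell spans 2° lon × 1° lat. Centre is SW corner plus half of each.
latitude 69.500° N, longitude 167.000° W.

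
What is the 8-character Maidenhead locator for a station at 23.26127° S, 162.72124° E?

RG16ir67

Add 180° to longitude and 90° to latitude: 342.72124, 66.73873.
Field (20°×10°, letters A–R): lon ⌊342.72124/20⌋ = 17 → R; lat ⌊66.73873/10⌋ = 6 → G.
Square (2°×1°, digits 0–9): lon ⌊2.72124/2⌋ = 1; lat ⌊6.73873/1⌋ = 6.
Subsquare (5′×2.5′, letters a–x): lon ⌊0.72124/0.0833333⌋ = 8 → i; lat ⌊0.73873/0.0416667⌋ = 17 → r.
Extended square (30″×15″, digits 0–9): lon ⌊0.05457/0.00833333⌋ = 6; lat ⌊0.03040/0.00416667⌋ = 7.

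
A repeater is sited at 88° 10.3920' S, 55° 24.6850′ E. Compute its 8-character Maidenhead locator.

LA71qt98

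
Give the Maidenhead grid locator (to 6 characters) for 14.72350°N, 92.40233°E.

Shift to the Maidenhead origin (180°W, 90°S): lon 272.4023, lat 104.7235.
Field: 272.4023/20 → 13 → N, 104.7235/10 → 10 → K; chars NK.
Square: 12.4023/2 → 6, 4.7235/1 → 4; chars 64.
Subsquare: 0.4023/0.0833333 → 4 → e, 0.7235/0.0416667 → 17 → r; chars er.

NK64er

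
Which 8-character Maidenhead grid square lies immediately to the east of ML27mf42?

Longitude extended square 4; +1 → 5.
The latitude characters are unchanged.

ML27mf52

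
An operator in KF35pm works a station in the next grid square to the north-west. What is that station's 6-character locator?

KF35on

Longitude subsquare p = 15; −1 → 14 = o.
Latitude subsquare m = 12; +1 → 13 = n.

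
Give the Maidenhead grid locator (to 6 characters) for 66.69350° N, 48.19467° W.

GP56vq

Add 180° to longitude and 90° to latitude: 131.8053, 156.6935.
Field: 131.8053/20 → 6 → G, 156.6935/10 → 15 → P; chars GP.
Square: 11.8053/2 → 5, 6.6935/1 → 6; chars 56.
Subsquare: 1.8053/0.0833333 → 21 → v, 0.6935/0.0416667 → 16 → q; chars vq.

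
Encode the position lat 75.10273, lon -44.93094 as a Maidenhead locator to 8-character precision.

Shift to the Maidenhead origin (180°W, 90°S): lon 135.06906, lat 165.10273.
Field: 135.06906/20 → 6 → G, 165.10273/10 → 16 → Q; chars GQ.
Square: 15.06906/2 → 7, 5.10273/1 → 5; chars 75.
Subsquare: 1.06906/0.0833333 → 12 → m, 0.10273/0.0416667 → 2 → c; chars mc.
Extended square: 0.06906/0.00833333 → 8, 0.01940/0.00416667 → 4; chars 84.

GQ75mc84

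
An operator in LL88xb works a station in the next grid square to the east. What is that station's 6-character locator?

LL98ab

Longitude subsquare x = 23; +1 → 24, wraps to 0 = a, carry into square.
Longitude square 8; +1 → 9.
The latitude characters are unchanged.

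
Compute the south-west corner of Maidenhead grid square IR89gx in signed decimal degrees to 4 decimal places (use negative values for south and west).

89.9583, -3.5000

Field I=8, R=17: +8·20° lon, +17·10° lat → SW at lon -20°, lat 80°.
Square 8, 9: +8·2° lon, +9·1° lat → SW at lon -4°, lat 89°.
Subsquare g=6, x=23: +6·0.0833333° lon, +23·0.0416667° lat → SW at lon -3.5°, lat 89.9583°.
latitude 89.9583, longitude -3.5000.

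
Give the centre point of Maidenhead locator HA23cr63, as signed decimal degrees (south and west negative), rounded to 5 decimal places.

-86.27708, -35.77917

Field H=7, A=0: +7·20° lon, +0·10° lat → SW at lon -40°, lat -90°.
Square 2, 3: +2·2° lon, +3·1° lat → SW at lon -36°, lat -87°.
Subsquare c=2, r=17: +2·0.0833333° lon, +17·0.0416667° lat → SW at lon -35.8333°, lat -86.2917°.
Extended square 6, 3: +6·0.00833333° lon, +3·0.00416667° lat → SW at lon -35.7833°, lat -86.2792°.
Cell spans 0.00833333° lon × 0.00416667° lat. Centre is SW corner plus half of each.
latitude -86.27708, longitude -35.77917.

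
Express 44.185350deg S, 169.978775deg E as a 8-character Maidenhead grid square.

RE45xt75

Add 180° to longitude and 90° to latitude: 349.97878, 45.81465.
Field (20°×10°, letters A–R): 349.97878/20 → 17 → R, 45.81465/10 → 4 → E; chars RE.
Square (2°×1°, digits 0–9): 9.97878/2 → 4, 5.81465/1 → 5; chars 45.
Subsquare (5′×2.5′, letters a–x): 1.97878/0.0833333 → 23 → x, 0.81465/0.0416667 → 19 → t; chars xt.
Extended square (30″×15″, digits 0–9): 0.06211/0.00833333 → 7, 0.02298/0.00416667 → 5; chars 75.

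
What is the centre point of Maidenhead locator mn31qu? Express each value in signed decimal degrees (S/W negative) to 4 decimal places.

41.8542, 67.3750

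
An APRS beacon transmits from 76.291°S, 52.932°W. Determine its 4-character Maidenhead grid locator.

Shift to the Maidenhead origin (180°W, 90°S): lon 127.07, lat 13.71.
Field: 127.07/20 → 6 → G, 13.71/10 → 1 → B; chars GB.
Square: 7.07/2 → 3, 3.71/1 → 3; chars 33.

GB33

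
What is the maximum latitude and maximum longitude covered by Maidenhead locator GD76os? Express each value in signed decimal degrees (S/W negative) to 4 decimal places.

-53.2083, -44.7500

Field G=6, D=3: +6·20° lon, +3·10° lat → SW at lon -60°, lat -60°.
Square 7, 6: +7·2° lon, +6·1° lat → SW at lon -46°, lat -54°.
Subsquare o=14, s=18: +14·0.0833333° lon, +18·0.0416667° lat → SW at lon -44.8333°, lat -53.25°.
Cell spans 0.0833333° lon × 0.0416667° lat. NE corner is SW corner plus one full cell.
latitude -53.2083, longitude -44.7500.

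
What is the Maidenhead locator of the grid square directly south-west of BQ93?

Longitude square 9; −1 → 8.
Latitude square 3; −1 → 2.

BQ82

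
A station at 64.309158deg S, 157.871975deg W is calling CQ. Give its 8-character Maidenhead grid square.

BC15bq55

Offset from 180°W / 90°S: lon 22.12803°, lat 25.69084°.
Field: lon ⌊22.12803/20⌋ = 1 → B; lat ⌊25.69084/10⌋ = 2 → C.
Square: lon ⌊2.12803/2⌋ = 1; lat ⌊5.69084/1⌋ = 5.
Subsquare: lon ⌊0.12803/0.0833333⌋ = 1 → b; lat ⌊0.69084/0.0416667⌋ = 16 → q.
Extended square: lon ⌊0.04469/0.00833333⌋ = 5; lat ⌊0.02418/0.00416667⌋ = 5.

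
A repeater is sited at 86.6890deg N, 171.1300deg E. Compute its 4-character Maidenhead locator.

RR56

Add 180° to longitude and 90° to latitude: 351.13, 176.69.
Field: lon ⌊351.13/20⌋ = 17 → R; lat ⌊176.69/10⌋ = 17 → R.
Square: lon ⌊11.13/2⌋ = 5; lat ⌊6.69/1⌋ = 6.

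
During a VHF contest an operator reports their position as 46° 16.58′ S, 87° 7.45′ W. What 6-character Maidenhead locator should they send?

EE63kr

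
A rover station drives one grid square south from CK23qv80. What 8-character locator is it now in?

Latitude extended square 0; −1 → -1, wraps to 9, carry into subsquare.
Latitude subsquare v = 21; −1 → 20 = u.
The longitude characters are unchanged.

CK23qu89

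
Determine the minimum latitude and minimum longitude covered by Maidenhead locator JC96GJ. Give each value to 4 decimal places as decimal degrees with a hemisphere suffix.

63.6250° S, 18.5000° E

Field J=9, C=2: +9·20° lon, +2·10° lat → SW at lon 0°, lat -70°.
Square 9, 6: +9·2° lon, +6·1° lat → SW at lon 18°, lat -64°.
Subsquare g=6, j=9: +6·0.0833333° lon, +9·0.0416667° lat → SW at lon 18.5°, lat -63.625°.
latitude 63.6250° S, longitude 18.5000° E.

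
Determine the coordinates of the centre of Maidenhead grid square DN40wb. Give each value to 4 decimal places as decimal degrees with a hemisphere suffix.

Field D=3, N=13: +3·20° lon, +13·10° lat → SW at lon -120°, lat 40°.
Square 4, 0: +4·2° lon, +0·1° lat → SW at lon -112°, lat 40°.
Subsquare w=22, b=1: +22·0.0833333° lon, +1·0.0416667° lat → SW at lon -110.167°, lat 40.0417°.
Cell spans 0.0833333° lon × 0.0416667° lat. Centre is SW corner plus half of each.
latitude 40.0625° N, longitude 110.1250° W.

40.0625° N, 110.1250° W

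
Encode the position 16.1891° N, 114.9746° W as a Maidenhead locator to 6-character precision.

Offset from 180°W / 90°S: lon 65.0254°, lat 106.1891°.
Field (20°×10°, letters A–R): lon ⌊65.0254/20⌋ = 3 → D; lat ⌊106.1891/10⌋ = 10 → K.
Square (2°×1°, digits 0–9): lon ⌊5.0254/2⌋ = 2; lat ⌊6.1891/1⌋ = 6.
Subsquare (5′×2.5′, letters a–x): lon ⌊1.0254/0.0833333⌋ = 12 → m; lat ⌊0.1891/0.0416667⌋ = 4 → e.

DK26me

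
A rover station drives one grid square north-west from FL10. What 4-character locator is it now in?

FL01

Longitude square 1; −1 → 0.
Latitude square 0; +1 → 1.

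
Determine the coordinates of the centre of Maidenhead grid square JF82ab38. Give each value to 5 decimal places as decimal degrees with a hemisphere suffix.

Field J=9, F=5: +9·20° lon, +5·10° lat → SW at lon 0°, lat -40°.
Square 8, 2: +8·2° lon, +2·1° lat → SW at lon 16°, lat -38°.
Subsquare a=0, b=1: +0·0.0833333° lon, +1·0.0416667° lat → SW at lon 16°, lat -37.9583°.
Extended square 3, 8: +3·0.00833333° lon, +8·0.00416667° lat → SW at lon 16.025°, lat -37.925°.
Cell spans 0.00833333° lon × 0.00416667° lat. Centre is SW corner plus half of each.
latitude 37.92292° S, longitude 16.02917° E.

37.92292° S, 16.02917° E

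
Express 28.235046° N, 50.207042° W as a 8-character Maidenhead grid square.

GL48vf56

Add 180° to longitude and 90° to latitude: 129.79296, 118.23505.
Field (20°×10°, letters A–R): 129.79296/20 → 6 → G, 118.23505/10 → 11 → L; chars GL.
Square (2°×1°, digits 0–9): 9.79296/2 → 4, 8.23505/1 → 8; chars 48.
Subsquare (5′×2.5′, letters a–x): 1.79296/0.0833333 → 21 → v, 0.23505/0.0416667 → 5 → f; chars vf.
Extended square (30″×15″, digits 0–9): 0.04296/0.00833333 → 5, 0.02671/0.00416667 → 6; chars 56.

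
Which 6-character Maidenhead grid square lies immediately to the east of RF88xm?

RF98am

Longitude subsquare x = 23; +1 → 24, wraps to 0 = a, carry into square.
Longitude square 8; +1 → 9.
The latitude characters are unchanged.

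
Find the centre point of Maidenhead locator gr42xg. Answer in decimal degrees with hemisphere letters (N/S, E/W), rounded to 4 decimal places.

Field G=6, R=17: +6·20° lon, +17·10° lat → SW at lon -60°, lat 80°.
Square 4, 2: +4·2° lon, +2·1° lat → SW at lon -52°, lat 82°.
Subsquare x=23, g=6: +23·0.0833333° lon, +6·0.0416667° lat → SW at lon -50.0833°, lat 82.25°.
Cell spans 0.0833333° lon × 0.0416667° lat. Centre is SW corner plus half of each.
latitude 82.2708° N, longitude 50.0417° W.

82.2708° N, 50.0417° W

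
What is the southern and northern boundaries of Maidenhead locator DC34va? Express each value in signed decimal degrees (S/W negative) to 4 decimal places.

-66.0000, -65.9583

Field D=3, C=2: +3·20° lon, +2·10° lat → SW at lon -120°, lat -70°.
Square 3, 4: +3·2° lon, +4·1° lat → SW at lon -114°, lat -66°.
Subsquare v=21, a=0: +21·0.0833333° lon, +0·0.0416667° lat → SW at lon -112.25°, lat -66°.
Cell spans 0.0833333° lon × 0.0416667° lat.
south -66.0000, north -65.9583.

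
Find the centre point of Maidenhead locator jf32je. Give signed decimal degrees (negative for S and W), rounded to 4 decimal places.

Field J=9, F=5: +9·20° lon, +5·10° lat → SW at lon 0°, lat -40°.
Square 3, 2: +3·2° lon, +2·1° lat → SW at lon 6°, lat -38°.
Subsquare j=9, e=4: +9·0.0833333° lon, +4·0.0416667° lat → SW at lon 6.75°, lat -37.8333°.
Cell spans 0.0833333° lon × 0.0416667° lat. Centre is SW corner plus half of each.
latitude -37.8125, longitude 6.7917.

-37.8125, 6.7917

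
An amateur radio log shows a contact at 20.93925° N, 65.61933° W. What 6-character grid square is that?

Offset from 180°W / 90°S: lon 114.3807°, lat 110.9393°.
Field (20°×10°, letters A–R): lon ⌊114.3807/20⌋ = 5 → F; lat ⌊110.9393/10⌋ = 11 → L.
Square (2°×1°, digits 0–9): lon ⌊14.3807/2⌋ = 7; lat ⌊0.9393/1⌋ = 0.
Subsquare (5′×2.5′, letters a–x): lon ⌊0.3807/0.0833333⌋ = 4 → e; lat ⌊0.9393/0.0416667⌋ = 22 → w.

FL70ew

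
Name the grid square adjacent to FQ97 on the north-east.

Longitude square 9; +1 → 10, wraps to 0, carry into field.
Longitude field F = 5; +1 → 6 = G.
Latitude square 7; +1 → 8.

GQ08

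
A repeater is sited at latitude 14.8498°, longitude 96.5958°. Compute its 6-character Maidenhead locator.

Offset from 180°W / 90°S: lon 276.5958°, lat 104.8498°.
Field: lon ⌊276.5958/20⌋ = 13 → N; lat ⌊104.8498/10⌋ = 10 → K.
Square: lon ⌊16.5958/2⌋ = 8; lat ⌊4.8498/1⌋ = 4.
Subsquare: lon ⌊0.5958/0.0833333⌋ = 7 → h; lat ⌊0.8498/0.0416667⌋ = 20 → u.

NK84hu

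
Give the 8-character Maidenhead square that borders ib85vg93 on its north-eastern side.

Longitude extended square 9; +1 → 10, wraps to 0, carry into subsquare.
Longitude subsquare v = 21; +1 → 22 = w.
Latitude extended square 3; +1 → 4.

IB85wg04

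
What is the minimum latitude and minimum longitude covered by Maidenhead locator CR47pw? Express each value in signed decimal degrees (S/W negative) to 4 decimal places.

87.9167, -130.7500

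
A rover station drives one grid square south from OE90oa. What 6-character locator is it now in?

OD99ox

Latitude subsquare a = 0; −1 → -1, wraps to 23 = x, carry into square.
Latitude square 0; −1 → -1, wraps to 9, carry into field.
Latitude field E = 4; −1 → 3 = D.
The longitude characters are unchanged.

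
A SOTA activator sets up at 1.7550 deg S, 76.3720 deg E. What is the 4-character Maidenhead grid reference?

Add 180° to longitude and 90° to latitude: 256.37, 88.25.
Field: lon ⌊256.37/20⌋ = 12 → M; lat ⌊88.25/10⌋ = 8 → I.
Square: lon ⌊16.37/2⌋ = 8; lat ⌊8.25/1⌋ = 8.

MI88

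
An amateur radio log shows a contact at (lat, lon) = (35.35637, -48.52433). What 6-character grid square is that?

Offset from 180°W / 90°S: lon 131.4757°, lat 125.3564°.
Field: 131.4757/20 → 6 → G, 125.3564/10 → 12 → M; chars GM.
Square: 11.4757/2 → 5, 5.3564/1 → 5; chars 55.
Subsquare: 1.4757/0.0833333 → 17 → r, 0.3564/0.0416667 → 8 → i; chars ri.

GM55ri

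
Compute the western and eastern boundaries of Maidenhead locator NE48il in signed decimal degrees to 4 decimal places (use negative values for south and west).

Field N=13, E=4: +13·20° lon, +4·10° lat → SW at lon 80°, lat -50°.
Square 4, 8: +4·2° lon, +8·1° lat → SW at lon 88°, lat -42°.
Subsquare i=8, l=11: +8·0.0833333° lon, +11·0.0416667° lat → SW at lon 88.6667°, lat -41.5417°.
Cell spans 0.0833333° lon × 0.0416667° lat.
west 88.6667, east 88.7500.

88.6667, 88.7500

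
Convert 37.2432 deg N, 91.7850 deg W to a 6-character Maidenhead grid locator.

EM47cf

Shift to the Maidenhead origin (180°W, 90°S): lon 88.2150, lat 127.2432.
Field: 88.2150/20 → 4 → E, 127.2432/10 → 12 → M; chars EM.
Square: 8.2150/2 → 4, 7.2432/1 → 7; chars 47.
Subsquare: 0.2150/0.0833333 → 2 → c, 0.2432/0.0416667 → 5 → f; chars cf.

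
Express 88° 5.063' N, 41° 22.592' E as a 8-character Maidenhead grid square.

Add 180° to longitude and 90° to latitude: 221.37653, 178.08438.
Field (20°×10°, letters A–R): lon ⌊221.37653/20⌋ = 11 → L; lat ⌊178.08438/10⌋ = 17 → R.
Square (2°×1°, digits 0–9): lon ⌊1.37653/2⌋ = 0; lat ⌊8.08438/1⌋ = 8.
Subsquare (5′×2.5′, letters a–x): lon ⌊1.37653/0.0833333⌋ = 16 → q; lat ⌊0.08438/0.0416667⌋ = 2 → c.
Extended square (30″×15″, digits 0–9): lon ⌊0.04320/0.00833333⌋ = 5; lat ⌊0.00105/0.00416667⌋ = 0.

LR08qc50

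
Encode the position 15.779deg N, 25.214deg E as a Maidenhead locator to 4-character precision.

KK25

Shift to the Maidenhead origin (180°W, 90°S): lon 205.21, lat 105.78.
Field (20°×10°, letters A–R): 205.21/20 → 10 → K, 105.78/10 → 10 → K; chars KK.
Square (2°×1°, digits 0–9): 5.21/2 → 2, 5.78/1 → 5; chars 25.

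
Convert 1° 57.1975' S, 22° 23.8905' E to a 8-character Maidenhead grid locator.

KI18eb71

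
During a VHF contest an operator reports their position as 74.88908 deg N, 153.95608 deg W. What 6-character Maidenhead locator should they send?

BQ34av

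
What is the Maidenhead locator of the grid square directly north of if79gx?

IG70ga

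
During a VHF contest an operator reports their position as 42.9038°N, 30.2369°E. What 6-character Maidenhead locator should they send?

KN52cv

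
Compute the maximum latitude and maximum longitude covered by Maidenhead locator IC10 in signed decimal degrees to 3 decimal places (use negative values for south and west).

-69.000, -16.000

Field I=8, C=2: +8·20° lon, +2·10° lat → SW at lon -20°, lat -70°.
Square 1, 0: +1·2° lon, +0·1° lat → SW at lon -18°, lat -70°.
Cell spans 2° lon × 1° lat. NE corner is SW corner plus one full cell.
latitude -69.000, longitude -16.000.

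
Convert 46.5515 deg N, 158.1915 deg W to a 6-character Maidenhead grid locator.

BN06vn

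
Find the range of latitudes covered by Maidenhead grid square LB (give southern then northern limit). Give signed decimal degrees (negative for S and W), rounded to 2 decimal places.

Field L=11, B=1: +11·20° lon, +1·10° lat → SW at lon 40°, lat -80°.
Cell spans 20° lon × 10° lat.
south -80.00, north -70.00.

-80.00, -70.00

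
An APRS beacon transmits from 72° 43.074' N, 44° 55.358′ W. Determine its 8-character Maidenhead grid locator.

Shift to the Maidenhead origin (180°W, 90°S): lon 135.07737, lat 162.71790.
Field: lon ⌊135.07737/20⌋ = 6 → G; lat ⌊162.71790/10⌋ = 16 → Q.
Square: lon ⌊15.07737/2⌋ = 7; lat ⌊2.71790/1⌋ = 2.
Subsquare: lon ⌊1.07737/0.0833333⌋ = 12 → m; lat ⌊0.71790/0.0416667⌋ = 17 → r.
Extended square: lon ⌊0.07737/0.00833333⌋ = 9; lat ⌊0.00957/0.00416667⌋ = 2.

GQ72mr92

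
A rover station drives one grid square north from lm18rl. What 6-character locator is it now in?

LM18rm

Latitude subsquare l = 11; +1 → 12 = m.
The longitude characters are unchanged.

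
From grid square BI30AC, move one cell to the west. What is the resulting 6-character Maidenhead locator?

BI20xc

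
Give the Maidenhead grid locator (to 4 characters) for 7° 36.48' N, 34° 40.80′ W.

HJ27

Add 180° to longitude and 90° to latitude: 145.32, 97.61.
Field: 145.32/20 → 7 → H, 97.61/10 → 9 → J; chars HJ.
Square: 5.32/2 → 2, 7.61/1 → 7; chars 27.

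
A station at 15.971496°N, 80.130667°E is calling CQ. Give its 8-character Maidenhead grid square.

NK05bx53

Offset from 180°W / 90°S: lon 260.13067°, lat 105.97150°.
Field (20°×10°, letters A–R): 260.13067/20 → 13 → N, 105.97150/10 → 10 → K; chars NK.
Square (2°×1°, digits 0–9): 0.13067/2 → 0, 5.97150/1 → 5; chars 05.
Subsquare (5′×2.5′, letters a–x): 0.13067/0.0833333 → 1 → b, 0.97150/0.0416667 → 23 → x; chars bx.
Extended square (30″×15″, digits 0–9): 0.04733/0.00833333 → 5, 0.01316/0.00416667 → 3; chars 53.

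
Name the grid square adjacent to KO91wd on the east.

KO91xd

Longitude subsquare w = 22; +1 → 23 = x.
The latitude characters are unchanged.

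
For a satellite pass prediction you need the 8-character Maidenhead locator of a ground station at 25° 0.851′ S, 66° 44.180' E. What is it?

Add 180° to longitude and 90° to latitude: 246.73633, 64.98582.
Field: lon ⌊246.73633/20⌋ = 12 → M; lat ⌊64.98582/10⌋ = 6 → G.
Square: lon ⌊6.73633/2⌋ = 3; lat ⌊4.98582/1⌋ = 4.
Subsquare: lon ⌊0.73633/0.0833333⌋ = 8 → i; lat ⌊0.98582/0.0416667⌋ = 23 → x.
Extended square: lon ⌊0.06967/0.00833333⌋ = 8; lat ⌊0.02748/0.00416667⌋ = 6.

MG34ix86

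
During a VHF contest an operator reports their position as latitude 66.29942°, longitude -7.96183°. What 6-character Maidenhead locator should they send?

IP66ah

Offset from 180°W / 90°S: lon 172.0382°, lat 156.2994°.
Field (20°×10°, letters A–R): lon ⌊172.0382/20⌋ = 8 → I; lat ⌊156.2994/10⌋ = 15 → P.
Square (2°×1°, digits 0–9): lon ⌊12.0382/2⌋ = 6; lat ⌊6.2994/1⌋ = 6.
Subsquare (5′×2.5′, letters a–x): lon ⌊0.0382/0.0833333⌋ = 0 → a; lat ⌊0.2994/0.0416667⌋ = 7 → h.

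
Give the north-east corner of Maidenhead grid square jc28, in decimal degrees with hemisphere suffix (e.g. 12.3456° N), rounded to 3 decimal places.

61.000° S, 6.000° E

Field J=9, C=2: +9·20° lon, +2·10° lat → SW at lon 0°, lat -70°.
Square 2, 8: +2·2° lon, +8·1° lat → SW at lon 4°, lat -62°.
Cell spans 2° lon × 1° lat. NE corner is SW corner plus one full cell.
latitude 61.000° S, longitude 6.000° E.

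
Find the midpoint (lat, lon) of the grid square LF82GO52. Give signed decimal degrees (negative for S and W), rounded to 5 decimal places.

Field L=11, F=5: +11·20° lon, +5·10° lat → SW at lon 40°, lat -40°.
Square 8, 2: +8·2° lon, +2·1° lat → SW at lon 56°, lat -38°.
Subsquare g=6, o=14: +6·0.0833333° lon, +14·0.0416667° lat → SW at lon 56.5°, lat -37.4167°.
Extended square 5, 2: +5·0.00833333° lon, +2·0.00416667° lat → SW at lon 56.5417°, lat -37.4083°.
Cell spans 0.00833333° lon × 0.00416667° lat. Centre is SW corner plus half of each.
latitude -37.40625, longitude 56.54583.

-37.40625, 56.54583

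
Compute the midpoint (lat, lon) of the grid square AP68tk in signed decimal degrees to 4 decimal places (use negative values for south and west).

68.4375, -166.3750

Field A=0, P=15: +0·20° lon, +15·10° lat → SW at lon -180°, lat 60°.
Square 6, 8: +6·2° lon, +8·1° lat → SW at lon -168°, lat 68°.
Subsquare t=19, k=10: +19·0.0833333° lon, +10·0.0416667° lat → SW at lon -166.417°, lat 68.4167°.
Cell spans 0.0833333° lon × 0.0416667° lat. Centre is SW corner plus half of each.
latitude 68.4375, longitude -166.3750.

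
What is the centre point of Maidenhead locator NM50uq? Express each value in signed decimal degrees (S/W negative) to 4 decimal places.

30.6875, 91.7083

Field N=13, M=12: +13·20° lon, +12·10° lat → SW at lon 80°, lat 30°.
Square 5, 0: +5·2° lon, +0·1° lat → SW at lon 90°, lat 30°.
Subsquare u=20, q=16: +20·0.0833333° lon, +16·0.0416667° lat → SW at lon 91.6667°, lat 30.6667°.
Cell spans 0.0833333° lon × 0.0416667° lat. Centre is SW corner plus half of each.
latitude 30.6875, longitude 91.7083.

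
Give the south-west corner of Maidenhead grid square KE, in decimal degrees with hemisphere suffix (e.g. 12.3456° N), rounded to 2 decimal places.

Field K=10, E=4: +10·20° lon, +4·10° lat → SW at lon 20°, lat -50°.
latitude 50.00° S, longitude 20.00° E.

50.00° S, 20.00° E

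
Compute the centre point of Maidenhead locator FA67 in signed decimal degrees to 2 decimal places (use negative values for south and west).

-82.50, -67.00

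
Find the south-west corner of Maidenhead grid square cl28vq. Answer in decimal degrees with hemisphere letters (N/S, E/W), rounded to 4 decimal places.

28.6667° N, 134.2500° W

Field C=2, L=11: +2·20° lon, +11·10° lat → SW at lon -140°, lat 20°.
Square 2, 8: +2·2° lon, +8·1° lat → SW at lon -136°, lat 28°.
Subsquare v=21, q=16: +21·0.0833333° lon, +16·0.0416667° lat → SW at lon -134.25°, lat 28.6667°.
latitude 28.6667° N, longitude 134.2500° W.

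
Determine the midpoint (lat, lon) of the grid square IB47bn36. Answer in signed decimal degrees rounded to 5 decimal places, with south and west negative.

-72.43125, -11.88750

Field I=8, B=1: +8·20° lon, +1·10° lat → SW at lon -20°, lat -80°.
Square 4, 7: +4·2° lon, +7·1° lat → SW at lon -12°, lat -73°.
Subsquare b=1, n=13: +1·0.0833333° lon, +13·0.0416667° lat → SW at lon -11.9167°, lat -72.4583°.
Extended square 3, 6: +3·0.00833333° lon, +6·0.00416667° lat → SW at lon -11.8917°, lat -72.4333°.
Cell spans 0.00833333° lon × 0.00416667° lat. Centre is SW corner plus half of each.
latitude -72.43125, longitude -11.88750.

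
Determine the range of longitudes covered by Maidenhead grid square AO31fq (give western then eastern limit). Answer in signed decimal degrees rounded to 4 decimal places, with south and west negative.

-173.5833, -173.5000

Field A=0, O=14: +0·20° lon, +14·10° lat → SW at lon -180°, lat 50°.
Square 3, 1: +3·2° lon, +1·1° lat → SW at lon -174°, lat 51°.
Subsquare f=5, q=16: +5·0.0833333° lon, +16·0.0416667° lat → SW at lon -173.583°, lat 51.6667°.
Cell spans 0.0833333° lon × 0.0416667° lat.
west -173.5833, east -173.5000.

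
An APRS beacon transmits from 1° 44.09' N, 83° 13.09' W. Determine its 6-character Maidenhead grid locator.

EJ81jr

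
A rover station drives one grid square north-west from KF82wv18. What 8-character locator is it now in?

Longitude extended square 1; −1 → 0.
Latitude extended square 8; +1 → 9.

KF82wv09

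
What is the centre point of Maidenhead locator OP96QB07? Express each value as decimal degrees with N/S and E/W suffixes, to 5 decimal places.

Field O=14, P=15: +14·20° lon, +15·10° lat → SW at lon 100°, lat 60°.
Square 9, 6: +9·2° lon, +6·1° lat → SW at lon 118°, lat 66°.
Subsquare q=16, b=1: +16·0.0833333° lon, +1·0.0416667° lat → SW at lon 119.333°, lat 66.0417°.
Extended square 0, 7: +0·0.00833333° lon, +7·0.00416667° lat → SW at lon 119.333°, lat 66.0708°.
Cell spans 0.00833333° lon × 0.00416667° lat. Centre is SW corner plus half of each.
latitude 66.07292° N, longitude 119.33750° E.

66.07292° N, 119.33750° E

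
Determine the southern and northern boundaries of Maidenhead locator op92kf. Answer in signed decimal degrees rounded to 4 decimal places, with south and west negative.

Field O=14, P=15: +14·20° lon, +15·10° lat → SW at lon 100°, lat 60°.
Square 9, 2: +9·2° lon, +2·1° lat → SW at lon 118°, lat 62°.
Subsquare k=10, f=5: +10·0.0833333° lon, +5·0.0416667° lat → SW at lon 118.833°, lat 62.2083°.
Cell spans 0.0833333° lon × 0.0416667° lat.
south 62.2083, north 62.2500.

62.2083, 62.2500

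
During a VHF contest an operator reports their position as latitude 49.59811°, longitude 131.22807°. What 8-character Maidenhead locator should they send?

PN59oo73

Shift to the Maidenhead origin (180°W, 90°S): lon 311.22807, lat 139.59811.
Field: 311.22807/20 → 15 → P, 139.59811/10 → 13 → N; chars PN.
Square: 11.22807/2 → 5, 9.59811/1 → 9; chars 59.
Subsquare: 1.22807/0.0833333 → 14 → o, 0.59811/0.0416667 → 14 → o; chars oo.
Extended square: 0.06140/0.00833333 → 7, 0.01478/0.00416667 → 3; chars 73.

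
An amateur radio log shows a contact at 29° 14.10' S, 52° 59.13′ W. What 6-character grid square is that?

GG30ms

Shift to the Maidenhead origin (180°W, 90°S): lon 127.0145, lat 60.7650.
Field (20°×10°, letters A–R): lon ⌊127.0145/20⌋ = 6 → G; lat ⌊60.7650/10⌋ = 6 → G.
Square (2°×1°, digits 0–9): lon ⌊7.0145/2⌋ = 3; lat ⌊0.7650/1⌋ = 0.
Subsquare (5′×2.5′, letters a–x): lon ⌊1.0145/0.0833333⌋ = 12 → m; lat ⌊0.7650/0.0416667⌋ = 18 → s.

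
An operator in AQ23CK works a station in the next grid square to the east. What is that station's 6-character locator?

AQ23dk

Longitude subsquare c = 2; +1 → 3 = d.
The latitude characters are unchanged.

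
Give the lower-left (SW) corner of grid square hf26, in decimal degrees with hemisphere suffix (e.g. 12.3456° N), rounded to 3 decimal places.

Field H=7, F=5: +7·20° lon, +5·10° lat → SW at lon -40°, lat -40°.
Square 2, 6: +2·2° lon, +6·1° lat → SW at lon -36°, lat -34°.
latitude 34.000° S, longitude 36.000° W.

34.000° S, 36.000° W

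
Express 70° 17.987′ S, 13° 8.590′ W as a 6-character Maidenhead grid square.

Offset from 180°W / 90°S: lon 166.8568°, lat 19.7002°.
Field: 166.8568/20 → 8 → I, 19.7002/10 → 1 → B; chars IB.
Square: 6.8568/2 → 3, 9.7002/1 → 9; chars 39.
Subsquare: 0.8568/0.0833333 → 10 → k, 0.7002/0.0416667 → 16 → q; chars kq.

IB39kq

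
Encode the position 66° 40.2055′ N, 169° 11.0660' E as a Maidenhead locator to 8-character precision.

Shift to the Maidenhead origin (180°W, 90°S): lon 349.18443, lat 156.67009.
Field: lon ⌊349.18443/20⌋ = 17 → R; lat ⌊156.67009/10⌋ = 15 → P.
Square: lon ⌊9.18443/2⌋ = 4; lat ⌊6.67009/1⌋ = 6.
Subsquare: lon ⌊1.18443/0.0833333⌋ = 14 → o; lat ⌊0.67009/0.0416667⌋ = 16 → q.
Extended square: lon ⌊0.01777/0.00833333⌋ = 2; lat ⌊0.00343/0.00416667⌋ = 0.

RP46oq20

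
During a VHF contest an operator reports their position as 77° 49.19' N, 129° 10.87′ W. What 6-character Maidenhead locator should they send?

Shift to the Maidenhead origin (180°W, 90°S): lon 50.8188, lat 167.8198.
Field (20°×10°, letters A–R): 50.8188/20 → 2 → C, 167.8198/10 → 16 → Q; chars CQ.
Square (2°×1°, digits 0–9): 10.8188/2 → 5, 7.8198/1 → 7; chars 57.
Subsquare (5′×2.5′, letters a–x): 0.8188/0.0833333 → 9 → j, 0.8198/0.0416667 → 19 → t; chars jt.

CQ57jt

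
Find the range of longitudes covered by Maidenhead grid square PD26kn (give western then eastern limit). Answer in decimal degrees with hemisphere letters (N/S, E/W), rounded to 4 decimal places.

Field P=15, D=3: +15·20° lon, +3·10° lat → SW at lon 120°, lat -60°.
Square 2, 6: +2·2° lon, +6·1° lat → SW at lon 124°, lat -54°.
Subsquare k=10, n=13: +10·0.0833333° lon, +13·0.0416667° lat → SW at lon 124.833°, lat -53.4583°.
Cell spans 0.0833333° lon × 0.0416667° lat.
west 124.8333° E, east 124.9167° E.

124.8333° E, 124.9167° E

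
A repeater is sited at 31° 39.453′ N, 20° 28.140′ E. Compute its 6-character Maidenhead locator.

KM01fp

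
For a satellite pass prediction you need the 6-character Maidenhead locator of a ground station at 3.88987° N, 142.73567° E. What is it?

Offset from 180°W / 90°S: lon 322.7357°, lat 93.8899°.
Field: 322.7357/20 → 16 → Q, 93.8899/10 → 9 → J; chars QJ.
Square: 2.7357/2 → 1, 3.8899/1 → 3; chars 13.
Subsquare: 0.7357/0.0833333 → 8 → i, 0.8899/0.0416667 → 21 → v; chars iv.

QJ13iv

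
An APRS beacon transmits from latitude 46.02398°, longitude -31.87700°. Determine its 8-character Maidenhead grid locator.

HN46ba45

Add 180° to longitude and 90° to latitude: 148.12300, 136.02398.
Field (20°×10°, letters A–R): lon ⌊148.12300/20⌋ = 7 → H; lat ⌊136.02398/10⌋ = 13 → N.
Square (2°×1°, digits 0–9): lon ⌊8.12300/2⌋ = 4; lat ⌊6.02398/1⌋ = 6.
Subsquare (5′×2.5′, letters a–x): lon ⌊0.12300/0.0833333⌋ = 1 → b; lat ⌊0.02398/0.0416667⌋ = 0 → a.
Extended square (30″×15″, digits 0–9): lon ⌊0.03967/0.00833333⌋ = 4; lat ⌊0.02398/0.00416667⌋ = 5.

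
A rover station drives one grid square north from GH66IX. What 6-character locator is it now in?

Latitude subsquare x = 23; +1 → 24, wraps to 0 = a, carry into square.
Latitude square 6; +1 → 7.
The longitude characters are unchanged.

GH67ia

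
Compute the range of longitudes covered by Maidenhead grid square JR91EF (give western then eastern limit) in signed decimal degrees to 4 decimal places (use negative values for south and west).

18.3333, 18.4167

Field J=9, R=17: +9·20° lon, +17·10° lat → SW at lon 0°, lat 80°.
Square 9, 1: +9·2° lon, +1·1° lat → SW at lon 18°, lat 81°.
Subsquare e=4, f=5: +4·0.0833333° lon, +5·0.0416667° lat → SW at lon 18.3333°, lat 81.2083°.
Cell spans 0.0833333° lon × 0.0416667° lat.
west 18.3333, east 18.4167.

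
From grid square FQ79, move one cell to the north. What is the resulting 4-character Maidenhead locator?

FR70

Latitude square 9; +1 → 10, wraps to 0, carry into field.
Latitude field Q = 16; +1 → 17 = R.
The longitude characters are unchanged.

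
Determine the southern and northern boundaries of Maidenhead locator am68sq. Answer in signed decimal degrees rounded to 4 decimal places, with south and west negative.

Field A=0, M=12: +0·20° lon, +12·10° lat → SW at lon -180°, lat 30°.
Square 6, 8: +6·2° lon, +8·1° lat → SW at lon -168°, lat 38°.
Subsquare s=18, q=16: +18·0.0833333° lon, +16·0.0416667° lat → SW at lon -166.5°, lat 38.6667°.
Cell spans 0.0833333° lon × 0.0416667° lat.
south 38.6667, north 38.7083.

38.6667, 38.7083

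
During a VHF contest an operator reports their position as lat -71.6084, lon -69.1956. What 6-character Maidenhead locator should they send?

FB58jj

Add 180° to longitude and 90° to latitude: 110.8044, 18.3916.
Field (20°×10°, letters A–R): 110.8044/20 → 5 → F, 18.3916/10 → 1 → B; chars FB.
Square (2°×1°, digits 0–9): 10.8044/2 → 5, 8.3916/1 → 8; chars 58.
Subsquare (5′×2.5′, letters a–x): 0.8044/0.0833333 → 9 → j, 0.3916/0.0416667 → 9 → j; chars jj.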